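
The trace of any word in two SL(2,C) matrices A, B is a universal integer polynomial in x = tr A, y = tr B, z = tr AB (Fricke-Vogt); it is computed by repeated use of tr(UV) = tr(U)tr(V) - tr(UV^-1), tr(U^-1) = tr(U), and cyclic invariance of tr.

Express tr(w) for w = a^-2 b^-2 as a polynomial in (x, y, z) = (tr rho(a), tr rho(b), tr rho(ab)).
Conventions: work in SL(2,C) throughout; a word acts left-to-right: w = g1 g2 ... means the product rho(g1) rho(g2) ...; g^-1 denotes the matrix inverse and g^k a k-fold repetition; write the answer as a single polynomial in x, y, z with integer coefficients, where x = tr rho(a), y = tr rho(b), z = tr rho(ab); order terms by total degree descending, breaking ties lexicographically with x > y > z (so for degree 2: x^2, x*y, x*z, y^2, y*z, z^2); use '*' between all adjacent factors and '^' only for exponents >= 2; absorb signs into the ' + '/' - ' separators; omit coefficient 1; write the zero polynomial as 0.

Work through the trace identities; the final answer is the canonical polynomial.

x*y*z - x^2 - y^2 + 2

trace(b^-1) = trace(b) = y
next, trace(b^-1 a) = trace(a)*trace(b) - trace(a b)  (eliminate b^-1) = x*y - z
and trace(a^-1 b^-1) = trace(b^-1)*trace(a) - trace(b^-1 a)  (eliminate a^-1) = z
and trace(b^-2 a^-1) = trace(a^-1 b^-1)*trace(b) - trace(a^-1)  (eliminate b^-1) = y*z - x
trace(b^-2) = trace(b^-1)*trace(b) - trace(1)  (eliminate b^-1) = y^2 - 2
next, trace(a^-2 b^-2) = trace(b^-2 a^-1)*trace(a) - trace(b^-2)  (eliminate a^-1) = x*y*z - x^2 - y^2 + 2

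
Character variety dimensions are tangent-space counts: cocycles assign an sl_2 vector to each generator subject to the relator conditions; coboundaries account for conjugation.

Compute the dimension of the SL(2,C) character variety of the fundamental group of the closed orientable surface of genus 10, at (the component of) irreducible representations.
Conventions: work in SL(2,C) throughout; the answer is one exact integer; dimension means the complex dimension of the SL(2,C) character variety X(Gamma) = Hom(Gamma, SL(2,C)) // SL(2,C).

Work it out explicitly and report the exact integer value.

Gamma = pi_1(Sigma_10) = < a_1, b_1, ..., a_10, b_10 | prod [a_i, b_i] > has 2g = 20 generators and 1 relator.
Unconstrained cocycle data is one sl_2 vector per generator (60 dimensions), cut by the relator condition d_2(z) = 0.
d_2 is surjective at irreducible rho (its cokernel H^2 is dual to H^0 = 0), so dim Z^1 = 60 - 3 = 57.
As always at irreducible rho, dim B^1 = 3.
dim X = dim H^1 = 57 - 3 = 54.

54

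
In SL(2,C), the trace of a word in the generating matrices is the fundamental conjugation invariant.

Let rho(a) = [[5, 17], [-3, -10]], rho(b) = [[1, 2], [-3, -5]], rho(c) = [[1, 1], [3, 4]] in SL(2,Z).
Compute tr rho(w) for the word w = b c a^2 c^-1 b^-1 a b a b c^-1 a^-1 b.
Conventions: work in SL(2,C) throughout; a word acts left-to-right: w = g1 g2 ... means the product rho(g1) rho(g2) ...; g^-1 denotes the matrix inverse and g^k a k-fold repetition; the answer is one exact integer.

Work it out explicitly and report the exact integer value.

-17359466

rho(b) = [[1, 2], [-3, -5]]
... * rho(c) = [[1, 1], [3, 4]]  ->  [[7, 9], [-18, -23]]
... * rho(a) = [[5, 17], [-3, -10]]  ->  [[8, 29], [-21, -76]]
... * rho(a) = [[5, 17], [-3, -10]]  ->  [[-47, -154], [123, 403]]
... * rho(c^-1) = [[4, -1], [-3, 1]]  ->  [[274, -107], [-717, 280]]
... * rho(b^-1) = [[-5, -2], [3, 1]]  ->  [[-1691, -655], [4425, 1714]]
... * rho(a) = [[5, 17], [-3, -10]]  ->  [[-6490, -22197], [16983, 58085]]
... * rho(b) = [[1, 2], [-3, -5]]  ->  [[60101, 98005], [-157272, -256459]]
... * rho(a) = [[5, 17], [-3, -10]]  ->  [[6490, 41667], [-16983, -109034]]
... * rho(b) = [[1, 2], [-3, -5]]  ->  [[-118511, -195355], [310119, 511204]]
... * rho(c^-1) = [[4, -1], [-3, 1]]  ->  [[112021, -76844], [-293136, 201085]]
... * rho(a^-1) = [[-10, -17], [3, 5]]  ->  [[-1350742, -2288577], [3534615, 5988737]]
... * rho(b) = [[1, 2], [-3, -5]]  ->  [[5514989, 8741401], [-14431596, -22874455]]
tr = 5514989 + -22874455 = -17359466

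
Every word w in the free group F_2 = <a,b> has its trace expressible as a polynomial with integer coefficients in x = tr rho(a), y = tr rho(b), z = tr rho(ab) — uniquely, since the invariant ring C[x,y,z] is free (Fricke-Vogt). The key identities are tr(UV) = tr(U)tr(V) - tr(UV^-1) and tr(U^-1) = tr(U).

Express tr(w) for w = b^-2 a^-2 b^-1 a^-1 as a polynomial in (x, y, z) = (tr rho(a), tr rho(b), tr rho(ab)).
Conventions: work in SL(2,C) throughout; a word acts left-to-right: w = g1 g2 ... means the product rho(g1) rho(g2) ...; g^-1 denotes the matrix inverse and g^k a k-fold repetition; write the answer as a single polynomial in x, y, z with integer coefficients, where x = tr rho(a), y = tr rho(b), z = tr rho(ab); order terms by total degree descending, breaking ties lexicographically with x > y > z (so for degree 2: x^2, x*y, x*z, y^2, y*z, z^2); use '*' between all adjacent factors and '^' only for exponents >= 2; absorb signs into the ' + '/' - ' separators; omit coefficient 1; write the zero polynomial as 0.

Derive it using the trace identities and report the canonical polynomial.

trace(b^-1) = trace(b) = y
trace(b^-2) = trace(b^-1) trace(b) - trace(1)  (eliminate b^-1) = y^2 - 2
trace(b^-1 a) = trace(a) trace(b) - trace(a b)  (eliminate b^-1) = x*y - z
trace(b^-2 a) = trace(b^-1 a) trace(b) - trace(b^-1 a b)  (eliminate b^-1) = x*y^2 - y*z - x
trace(b^-1 a^-1 b^-1) = trace(b^-2) trace(a) - trace(b^-2 a)  (eliminate a^-1) = y*z - x
trace(a^2) = trace(a) trace(a) - trace(1)  (reduce the a square) = x^2 - 2
trace(a^2 b) = trace(a) trace(b a) - trace(b)  (reduce the a square) = x*z - y
trace(a b^-1 a) = trace(a^2) trace(b) - trace(a^2 b)  (eliminate b^-1) = x^2*y - x*z - y
trace(a b a b) = trace(b a) trace(b a) - trace(1)  (split on b) = z^2 - 2
trace(a b^-1 a b) = trace(a b a) trace(b) - trace(a b a b)  (eliminate b^-1) = x*y*z - y^2 - z^2 + 2
trace(b^-1 a b^-1 a) = trace(a b^-1 a) trace(b) - trace(a b^-1 a b)  (eliminate b^-1) = x^2*y^2 - 2*x*y*z + z^2 - 2
trace(b^-1 a^-1 b^-1 a) = trace(b^-1 a b^-1) trace(a) - trace(b^-1 a b^-1 a)  (eliminate a^-1) = x*y*z - x^2 - z^2 + 2
trace(b^-1 a^-1 b^-1 a^-1) = trace(b^-1 a^-1 b^-1) trace(a) - trace(b^-1 a^-1 b^-1 a)  (eliminate a^-1) = z^2 - 2
trace(a^-2 b^-1 a^-1 b^-1) = trace(b^-1 a^-1 b^-1 a^-1) trace(a) - trace(b^-1 a^-1 b^-1)  (eliminate a^-1) = x*z^2 - y*z - x
trace(a^-3) = trace(a^-2) trace(a) - trace(a^-1)  (eliminate a^-1) = x^3 - 3*x
trace(a^-3 b) = trace(b a^-2) trace(a) - trace(b a^-1)  (eliminate a^-1) = x^3*y - x^2*z - 2*x*y + z
trace(a^-2 b^-1 a^-1) = trace(a^-3) trace(b) - trace(a^-3 b)  (eliminate b^-1) = x^2*z - x*y - z
trace(b^-2 a^-2 b^-1 a^-1) = trace(a^-2 b^-1 a^-1 b^-1) trace(b) - trace(a^-2 b^-1 a^-1)  (eliminate b^-1) = x*y*z^2 - x^2*z - y^2*z + z

x*y*z^2 - x^2*z - y^2*z + z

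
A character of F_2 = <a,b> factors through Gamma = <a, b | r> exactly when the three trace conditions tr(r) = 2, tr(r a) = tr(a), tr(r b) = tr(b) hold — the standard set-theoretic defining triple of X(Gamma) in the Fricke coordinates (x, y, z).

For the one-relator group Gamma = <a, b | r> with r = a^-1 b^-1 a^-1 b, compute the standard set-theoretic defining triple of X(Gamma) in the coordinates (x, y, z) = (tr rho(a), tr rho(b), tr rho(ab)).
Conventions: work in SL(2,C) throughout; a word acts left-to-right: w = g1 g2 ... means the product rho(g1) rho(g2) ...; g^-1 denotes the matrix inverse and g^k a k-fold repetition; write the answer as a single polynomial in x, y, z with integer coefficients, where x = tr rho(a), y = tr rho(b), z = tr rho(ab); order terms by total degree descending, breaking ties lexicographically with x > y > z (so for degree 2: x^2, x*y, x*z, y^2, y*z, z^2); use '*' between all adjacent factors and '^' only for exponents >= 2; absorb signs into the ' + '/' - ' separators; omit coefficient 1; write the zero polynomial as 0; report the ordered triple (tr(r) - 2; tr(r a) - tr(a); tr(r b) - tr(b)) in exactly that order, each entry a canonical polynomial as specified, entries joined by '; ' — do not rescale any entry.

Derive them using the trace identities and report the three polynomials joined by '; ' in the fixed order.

x*y*z - y^2 - z^2; 0; x*y^2*z - y^3 - y*z^2 - x*z + 2*y

use: trace(a^-1) = trace(a) = x
apply: trace(b a b) = trace(b) * trace(a b) - trace(a) = y*z - x
trace(b a b a) = trace(b a) * trace(b a) - trace(1) = z^2 - 2
trace(a b a^-1 b) = trace(b a b) * trace(a) - trace(b a b a) = x*y*z - x^2 - z^2 + 2
apply: trace(b a^-1 b^-1 a) = trace(a b a^-1) * trace(b) - trace(a b a^-1 b) = -x*y*z + x^2 + y^2 + z^2 - 2
apply: trace(a^-1 b^-1 a^-1 b) = trace(b a^-1 b^-1) * trace(a) - trace(b a^-1 b^-1 a) = x*y*z - y^2 - z^2 + 2
use: trace(b a^-1) = trace(b) * trace(a) - trace(b a)   [inverse elimination on a] = x*y - z
trace(a^2 b) = trace(a) * trace(b a) - trace(b)   [square of a] = x*z - y
trace(a^2) = trace(a) * trace(a) - trace(1)   [square of a] = x^2 - 2
trace(a b^2 a) = trace(b) * trace(a^2 b) - trace(a^2)   [square of b] = x*y*z - x^2 - y^2 + 2
apply: trace(a b^2 a b) = trace(b) * trace(a b a b) - trace(a b a)   [square of b] = y*z^2 - x*z - y
trace(b^-1 a b^2 a) = trace(a b^2 a) * trace(b) - trace(a b^2 a b)   [inverse elimination on b] = x*y^2*z - x^2*y - y^3 - y*z^2 + x*z + 3*y
apply: trace(b^2 a^-1 b^-1 a) = trace(b^-1 a b^2) * trace(a) - trace(b^-1 a b^2 a)   [inverse elimination on a] = -x*y^2*z + x^2*y + y^3 + y*z^2 - 3*y
use: trace(a^-1 b^-1 a^-1 b^2) = trace(b^2 a^-1 b^-1) * trace(a) - trace(b^2 a^-1 b^-1 a)   [inverse elimination on a] = x*y^2*z - y^3 - y*z^2 - x*z + 3*y
assemble the triple (trace(r) - 2; trace(r a) - x; trace(r b) - y)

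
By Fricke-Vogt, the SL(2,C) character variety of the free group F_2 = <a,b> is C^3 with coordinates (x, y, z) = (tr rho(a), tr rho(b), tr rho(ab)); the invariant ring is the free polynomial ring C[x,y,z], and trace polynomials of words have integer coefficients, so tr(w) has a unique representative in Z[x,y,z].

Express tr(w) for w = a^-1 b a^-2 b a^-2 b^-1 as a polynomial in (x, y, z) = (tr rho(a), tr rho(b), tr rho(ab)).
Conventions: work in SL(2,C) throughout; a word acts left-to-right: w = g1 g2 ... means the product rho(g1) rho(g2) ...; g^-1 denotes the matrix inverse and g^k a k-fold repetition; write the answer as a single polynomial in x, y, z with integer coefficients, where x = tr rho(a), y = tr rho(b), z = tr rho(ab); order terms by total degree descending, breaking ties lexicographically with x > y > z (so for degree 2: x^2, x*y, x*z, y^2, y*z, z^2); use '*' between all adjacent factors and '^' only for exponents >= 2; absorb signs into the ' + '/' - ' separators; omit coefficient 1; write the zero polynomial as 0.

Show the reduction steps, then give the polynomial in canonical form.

trace(a^-1 b) = trace(b)*trace(a) - trace(b a) = x*y - z
so trace(b a^-2) = trace(a^-1 b)*trace(a) - trace(a^-1 b a) = x^2*y - x*z - y
trace(a^-3 b) = trace(b a^-2)*trace(a) - trace(b a^-1) = x^3*y - x^2*z - 2*x*y + z
trace(a^-2 b a^-2) = trace(a^-3 b)*trace(a) - trace(a^-3 b a) = x^4*y - x^3*z - 3*x^2*y + 2*x*z + y
trace(b^2) = trace(b)*trace(b) - trace(1) = y^2 - 2
reduce: trace(b^2 a) = trace(b)*trace(a b) - trace(a) = y*z - x
trace(b a^-1 b) = trace(b^2)*trace(a) - trace(b^2 a) = x*y^2 - y*z - x
trace(b a b a) = trace(b a)*trace(b a) - trace(1)   [split at repeated b] = z^2 - 2
so trace(b a^-1 b a) = trace(b a b)*trace(a) - trace(b a b a) = x*y*z - x^2 - z^2 + 2
so trace(b a^-1 b a^-1) = trace(b a^-1 b)*trace(a) - trace(b a^-1 b a) = x^2*y^2 - 2*x*y*z + z^2 - 2
so trace(b a^-2 b a^-1) = trace(b a^-1 b a^-1)*trace(a) - trace(b a^-1 b) = x^3*y^2 - 2*x^2*y*z - x*y^2 + x*z^2 + y*z - x
reduce: trace(b a b^2) = trace(b)*trace(b a b) - trace(b a) = y^2*z - x*y - z
trace(a b a) = trace(a)*trace(b a) - trace(b) = x*z - y
reduce: trace(b a b^2 a) = trace(b)*trace(a b a b) - trace(a b a) = y*z^2 - x*z - y
so trace(b a^-1 b a b) = trace(b a b^2)*trace(a) - trace(b a b^2 a) = x*y^2*z - x^2*y - y*z^2 + y
trace(b a b a b a) = trace(a b a b)*trace(a b) - trace(b a)   [split at repeated a] = z^3 - 3*z
trace(b a^-1 b a b a) = trace(b a b a b)*trace(a) - trace(b a b a b a) = x*y*z^2 - x^2*z - z^3 - x*y + 3*z
trace(a^-1 b a^-1 b a b) = trace(b a^-1 b a b)*trace(a) - trace(b a^-1 b a b a) = x^2*y^2*z - x^3*y - 2*x*y*z^2 + x^2*z + z^3 + 2*x*y - 3*z
reduce: trace(a^-1 b a b a^-2 b) = trace(a^-1 b a^-1 b a b)*trace(a) - trace(a^-1 b a^-1 b a b a) = x^3*y^2*z - x^4*y - 2*x^2*y*z^2 + x^3*z - x*y^2*z + x*z^3 + 3*x^2*y + y*z^2 - 3*x*z - y
reduce: trace(a^-1 b^2 a b) = trace(b^2 a b)*trace(a) - trace(b^2 a b a) = x*y^2*z - x^2*y - y*z^2 + y
trace(b a b a^-2 b) = trace(a^-1 b^2 a b)*trace(a) - trace(a^-1 b^2 a b a) = x^2*y^2*z - x^3*y - x*y*z^2 - y^2*z + 2*x*y + z
so trace(a b a^-2 b a^-2 b) = trace(a^-1 b a b a^-2 b)*trace(a) - trace(a^-1 b a b a^-2 b a) = x^4*y^2*z - x^5*y - 2*x^3*y*z^2 + x^4*z - 2*x^2*y^2*z + x^2*z^3 + 4*x^3*y + 2*x*y*z^2 - 3*x^2*z + y^2*z - 3*x*y - z
trace(b a^-2 b a^-2 b^-1 a) = trace(a b a^-2 b a^-2)*trace(b) - trace(a b a^-2 b a^-2 b) = -x^4*y^2*z + x^5*y + x^3*y^3 + 2*x^3*y*z^2 - x^4*z - x^2*z^3 - 4*x^3*y - x*y^3 - x*y*z^2 + 3*x^2*z + 2*x*y + z
so trace(a^-1 b a^-2 b a^-2 b^-1) = trace(b a^-2 b a^-2 b^-1)*trace(a) - trace(b a^-2 b a^-2 b^-1 a) = x^4*y^2*z - x^3*y^3 - 2*x^3*y*z^2 + x^2*z^3 + x^3*y + x*y^3 + x*y*z^2 - x^2*z - x*y - z

x^4*y^2*z - x^3*y^3 - 2*x^3*y*z^2 + x^2*z^3 + x^3*y + x*y^3 + x*y*z^2 - x^2*z - x*y - z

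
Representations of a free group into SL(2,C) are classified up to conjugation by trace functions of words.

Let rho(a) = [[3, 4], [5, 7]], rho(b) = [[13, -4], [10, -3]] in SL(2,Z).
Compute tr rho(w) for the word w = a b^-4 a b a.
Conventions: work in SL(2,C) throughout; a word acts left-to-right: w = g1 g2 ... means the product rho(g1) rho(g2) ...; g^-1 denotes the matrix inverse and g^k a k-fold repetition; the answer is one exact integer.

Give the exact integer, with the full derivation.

rho(a) = [[3, 4], [5, 7]]
... * rho(b^-1) = [[-3, 4], [-10, 13]]  ->  [[-49, 64], [-85, 111]]
... * rho(b^-1) = [[-3, 4], [-10, 13]]  ->  [[-493, 636], [-855, 1103]]
... * rho(b^-1) = [[-3, 4], [-10, 13]]  ->  [[-4881, 6296], [-8465, 10919]]
... * rho(b^-1) = [[-3, 4], [-10, 13]]  ->  [[-48317, 62324], [-83795, 108087]]
... * rho(a) = [[3, 4], [5, 7]]  ->  [[166669, 243000], [289050, 421429]]
... * rho(b) = [[13, -4], [10, -3]]  ->  [[4596697, -1395676], [7971940, -2420487]]
... * rho(a) = [[3, 4], [5, 7]]  ->  [[6811711, 8617056], [11813385, 14944351]]
tr = 6811711 + 14944351 = 21756062

21756062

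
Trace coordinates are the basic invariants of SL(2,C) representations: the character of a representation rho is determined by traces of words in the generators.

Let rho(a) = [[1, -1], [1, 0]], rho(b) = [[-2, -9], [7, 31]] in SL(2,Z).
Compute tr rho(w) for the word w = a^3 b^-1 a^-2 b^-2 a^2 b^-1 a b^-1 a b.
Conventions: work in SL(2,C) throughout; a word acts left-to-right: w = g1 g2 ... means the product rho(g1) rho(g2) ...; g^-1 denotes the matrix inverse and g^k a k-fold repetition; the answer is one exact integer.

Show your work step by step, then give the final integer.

rho(a) = [[1, -1], [1, 0]]
... * rho(a) = [[1, -1], [1, 0]]  ->  [[0, -1], [1, -1]]
... * rho(a) = [[1, -1], [1, 0]]  ->  [[-1, 0], [0, -1]]
... * rho(b^-1) = [[31, 9], [-7, -2]]  ->  [[-31, -9], [7, 2]]
... * rho(a^-1) = [[0, 1], [-1, 1]]  ->  [[9, -40], [-2, 9]]
... * rho(a^-1) = [[0, 1], [-1, 1]]  ->  [[40, -31], [-9, 7]]
... * rho(b^-1) = [[31, 9], [-7, -2]]  ->  [[1457, 422], [-328, -95]]
... * rho(b^-1) = [[31, 9], [-7, -2]]  ->  [[42213, 12269], [-9503, -2762]]
... * rho(a) = [[1, -1], [1, 0]]  ->  [[54482, -42213], [-12265, 9503]]
... * rho(a) = [[1, -1], [1, 0]]  ->  [[12269, -54482], [-2762, 12265]]
... * rho(b^-1) = [[31, 9], [-7, -2]]  ->  [[761713, 219385], [-171477, -49388]]
... * rho(a) = [[1, -1], [1, 0]]  ->  [[981098, -761713], [-220865, 171477]]
... * rho(b^-1) = [[31, 9], [-7, -2]]  ->  [[35746029, 10353308], [-8047154, -2330739]]
... * rho(a) = [[1, -1], [1, 0]]  ->  [[46099337, -35746029], [-10377893, 8047154]]
... * rho(b) = [[-2, -9], [7, 31]]  ->  [[-342420877, -1523020932], [77085864, 342862811]]
tr = -342420877 + 342862811 = 441934

441934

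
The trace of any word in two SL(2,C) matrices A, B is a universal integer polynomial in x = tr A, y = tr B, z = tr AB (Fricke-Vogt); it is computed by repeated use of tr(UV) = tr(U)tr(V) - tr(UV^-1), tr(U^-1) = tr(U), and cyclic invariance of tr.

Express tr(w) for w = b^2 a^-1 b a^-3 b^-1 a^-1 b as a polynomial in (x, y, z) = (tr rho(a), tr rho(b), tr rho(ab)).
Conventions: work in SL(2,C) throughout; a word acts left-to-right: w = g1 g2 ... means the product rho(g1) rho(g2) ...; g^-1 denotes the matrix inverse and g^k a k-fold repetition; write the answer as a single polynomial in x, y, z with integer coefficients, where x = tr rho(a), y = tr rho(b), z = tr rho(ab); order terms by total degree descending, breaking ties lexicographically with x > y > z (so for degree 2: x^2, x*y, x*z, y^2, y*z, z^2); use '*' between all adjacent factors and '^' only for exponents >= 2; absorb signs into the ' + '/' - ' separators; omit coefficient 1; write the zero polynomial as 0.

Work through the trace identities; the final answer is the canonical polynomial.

x^4*y^4*z - x^3*y^5 - 2*x^3*y^3*z^2 - 2*x^4*y^2*z + x^2*y^2*z^3 + 3*x^3*y^3 + 3*x^3*y*z^2 + x*y^5 + 2*x*y^3*z^2 - x^2*y^2*z - x^2*z^3 - y^4*z - y^2*z^3 - x^3*y - 3*x*y^3 - 3*x*y*z^2 + 2*x^2*z + 4*y^2*z + z^3 - 3*z

so trace(b^2) = trace(b)*trace(b) - trace(1)   [square of b] = y^2 - 2
reduce: trace(b^3) = trace(b)*trace(b^2) - trace(b)   [square of b] = y^3 - 3*y
so trace(a b^2) = trace(b)*trace(a b) - trace(a)   [square of b] = y*z - x
so trace(b^3 a) = trace(b)*trace(a b^2) - trace(a b)   [square of b] = y^2*z - x*y - z
reduce: trace(b^3 a^-1) = trace(b^3)*trace(a) - trace(b^3 a)   [inverse elimination on a] = x*y^3 - y^2*z - 2*x*y + z
so trace(b a^-2 b^2) = trace(b^3 a^-1)*trace(a) - trace(b^3)   [inverse elimination on a] = x^2*y^3 - x*y^2*z - 2*x^2*y - y^3 + x*z + 3*y
so trace(a b a b) = trace(a b)*trace(a b) - trace(1)   [split at a repeated a] = z^2 - 2
trace(a b a) = trace(a)*trace(b a) - trace(b)   [square of a] = x*z - y
so trace(b^2 a b a) = trace(b)*trace(a b a b) - trace(a b a)   [square of b] = y*z^2 - x*z - y
reduce: trace(b^2 a b a^-1) = trace(b^2 a b)*trace(a) - trace(b^2 a b a)   [inverse elimination on a] = x*y^2*z - x^2*y - y*z^2 + y
reduce: trace(b a^-2 b^2 a) = trace(b^2 a b a^-1)*trace(a) - trace(b^2 a b)   [inverse elimination on a] = x^2*y^2*z - x^3*y - x*y*z^2 - y^2*z + 2*x*y + z
reduce: trace(a^-2 b^2 a^-1 b) = trace(b a^-2 b^2)*trace(a) - trace(b a^-2 b^2 a)   [inverse elimination on a] = x^3*y^3 - 2*x^2*y^2*z - x^3*y - x*y^3 + x*y*z^2 + x^2*z + y^2*z + x*y - z
trace(a^-1 b^2 a^-1 b) = trace(b a^-1 b^2)*trace(a) - trace(b a^-1 b^2 a)   [inverse elimination on a] = x^2*y^3 - 2*x*y^2*z - x^2*y + y*z^2 + x*z - y
trace(b^2 a^-1 b a^-3) = trace(a^-2 b^2 a^-1 b)*trace(a) - trace(a^-2 b^2 a^-1 b a)   [inverse elimination on a] = x^4*y^3 - 2*x^3*y^2*z - x^4*y - 2*x^2*y^3 + x^2*y*z^2 + x^3*z + 3*x*y^2*z + 2*x^2*y - y*z^2 - 2*x*z + y
trace(b^2 a^2 b) = trace(a)*trace(b^3 a) - trace(b^3)   [square of a] = x*y^2*z - x^2*y - y^3 - x*z + 3*y
trace(a^2) = trace(a)*trace(a) - trace(1)   [square of a] = x^2 - 2
reduce: trace(b^2 a^2) = trace(b)*trace(a^2 b) - trace(a^2)   [square of b] = x*y*z - x^2 - y^2 + 2
reduce: trace(a b^4 a) = trace(b)*trace(b^2 a^2 b) - trace(b^2 a^2)   [square of b] = x*y^3*z - x^2*y^2 - y^4 - 2*x*y*z + x^2 + 4*y^2 - 2
so trace(b a b a b^2) = trace(b)*trace(a b a b^2) - trace(a b a b)   [square of b] = y^2*z^2 - x*y*z - y^2 - z^2 + 2
so trace(a b^4 a b) = trace(b)*trace(b a b a b^2) - trace(b a b a b)   [square of b] = y^3*z^2 - x*y^2*z - y^3 - 2*y*z^2 + x*z + 3*y
so trace(b^-1 a b^4 a) = trace(a b^4 a)*trace(b) - trace(a b^4 a b)   [inverse elimination on b] = x*y^4*z - x^2*y^3 - y^5 - y^3*z^2 - x*y^2*z + x^2*y + 5*y^3 + 2*y*z^2 - x*z - 5*y
trace(b^-1 a b^4 a^-1) = trace(b^-1 a b^4)*trace(a) - trace(b^-1 a b^4 a)   [inverse elimination on a] = -x*y^4*z + x^2*y^3 + y^5 + y^3*z^2 + 2*x*y^2*z - 2*x^2*y - 5*y^3 - 2*y*z^2 + 5*y
reduce: trace(a^-1 b^-1 a b^4 a^-1) = trace(b^-1 a b^4 a^-1)*trace(a) - trace(b^-1 a b^4)   [inverse elimination on a] = -x^2*y^4*z + x^3*y^3 + x*y^5 + x*y^3*z^2 + 2*x^2*y^2*z - 2*x^3*y - 5*x*y^3 - 2*x*y*z^2 - y^2*z + 6*x*y + z
reduce: trace(b a^-3 b^-1 a b^3) = trace(a^-1 b^-1 a b^4 a^-1)*trace(a) - trace(a^-1 b^-1 a b^4)   [inverse elimination on a] = -x^3*y^4*z + x^4*y^3 + x^2*y^5 + x^2*y^3*z^2 + 2*x^3*y^2*z + x*y^4*z - 2*x^4*y - 6*x^2*y^3 - 2*x^2*y*z^2 - y^5 - y^3*z^2 - 3*x*y^2*z + 8*x^2*y + 5*y^3 + 2*y*z^2 + x*z - 5*y
reduce: trace(b^3 a b) = trace(b)*trace(a b^3) - trace(a b^2)   [square of b] = y^3*z - x*y^2 - 2*y*z + x
trace(b^3 a b a^-1) = trace(b^3 a b)*trace(a) - trace(b^3 a b a)   [inverse elimination on a] = x*y^3*z - x^2*y^2 - y^2*z^2 - x*y*z + x^2 + y^2 + z^2 - 2
trace(b^3 a b a^-2) = trace(b^3 a b a^-1)*trace(a) - trace(b^3 a b)   [inverse elimination on a] = x^2*y^3*z - x^3*y^2 - x*y^2*z^2 - x^2*y*z - y^3*z + x^3 + 2*x*y^2 + x*z^2 + 2*y*z - 3*x
so trace(a b^2 a b^2) = trace(b)*trace(a b^2 a b) - trace(a b^2 a)   [square of b] = y^2*z^2 - 2*x*y*z + x^2 - 2
so trace(b a b^3 a b) = trace(b)*trace(a b^2 a b^2) - trace(a b^2 a b)   [square of b] = y^3*z^2 - 2*x*y^2*z + x^2*y - y*z^2 + x*z - y
trace(a b a b a b) = trace(b a)*trace(b a b a) - trace(b^-1 a^-1)   [split at a repeated b] = z^3 - 3*z
so trace(a b a b a) = trace(a)*trace(b a b a) - trace(b a b)   [square of a] = x*z^2 - y*z - x
trace(b a b a b a b) = trace(b)*trace(a b a b a b) - trace(a b a b a)   [square of b] = y*z^3 - x*z^2 - 2*y*z + x
so trace(b a b^3 a b a) = trace(b)*trace(b a b a b a b) - trace(b a b a b a)   [square of b] = y^2*z^3 - x*y*z^2 - 2*y^2*z - z^3 + x*y + 3*z
reduce: trace(b a b^3 a b a^-1) = trace(b a b^3 a b)*trace(a) - trace(b a b^3 a b a)   [inverse elimination on a] = x*y^3*z^2 - 2*x^2*y^2*z - y^2*z^3 + x^3*y + x^2*z + 2*y^2*z + z^3 - 2*x*y - 3*z
reduce: trace(a^-2 b a b^3 a b) = trace(b a b^3 a b a^-1)*trace(a) - trace(b a b^3 a b)   [inverse elimination on a] = x^2*y^3*z^2 - 2*x^3*y^2*z - x*y^2*z^3 + x^4*y - y^3*z^2 + x^3*z + 4*x*y^2*z + x*z^3 - 3*x^2*y + y*z^2 - 4*x*z + y
so trace(a b^3 a b a^-3 b) = trace(a^-2 b a b^3 a b)*trace(a) - trace(a^-2 b a b^3 a b a)   [inverse elimination on a] = x^3*y^3*z^2 - 2*x^4*y^2*z - x^2*y^2*z^3 + x^5*y - 2*x*y^3*z^2 + x^4*z + 6*x^2*y^2*z + x^2*z^3 + y^2*z^3 - 4*x^3*y + x*y*z^2 - 5*x^2*z - 2*y^2*z - z^3 + 3*x*y + 3*z
trace(b a^-3 b^-1 a b^3 a) = trace(a b^3 a b a^-3)*trace(b) - trace(a b^3 a b a^-3 b)   [inverse elimination on b] = -x^3*y^3*z^2 + 2*x^4*y^2*z + x^2*y^4*z + x^2*y^2*z^3 - x^5*y - x^3*y^3 + x*y^3*z^2 - x^4*z - 7*x^2*y^2*z - x^2*z^3 - y^4*z - y^2*z^3 + 5*x^3*y + 2*x*y^3 + 5*x^2*z + 4*y^2*z + z^3 - 6*x*y - 3*z
trace(b^3 a^-1 b a^-3 b^-1 a) = trace(b a^-3 b^-1 a b^3)*trace(a) - trace(b a^-3 b^-1 a b^3 a)   [inverse elimination on a] = -x^4*y^4*z + x^5*y^3 + x^3*y^5 + 2*x^3*y^3*z^2 - x^2*y^2*z^3 - x^5*y - 5*x^3*y^3 - 2*x^3*y*z^2 - x*y^5 - 2*x*y^3*z^2 + x^4*z + 4*x^2*y^2*z + x^2*z^3 + y^4*z + y^2*z^3 + 3*x^3*y + 3*x*y^3 + 2*x*y*z^2 - 4*x^2*z - 4*y^2*z - z^3 + x*y + 3*z
trace(b^2 a^-1 b a^-3 b^-1 a^-1 b) = trace(b^3 a^-1 b a^-3 b^-1)*trace(a) - trace(b^3 a^-1 b a^-3 b^-1 a)   [inverse elimination on a] = x^4*y^4*z - x^3*y^5 - 2*x^3*y^3*z^2 - 2*x^4*y^2*z + x^2*y^2*z^3 + 3*x^3*y^3 + 3*x^3*y*z^2 + x*y^5 + 2*x*y^3*z^2 - x^2*y^2*z - x^2*z^3 - y^4*z - y^2*z^3 - x^3*y - 3*x*y^3 - 3*x*y*z^2 + 2*x^2*z + 4*y^2*z + z^3 - 3*z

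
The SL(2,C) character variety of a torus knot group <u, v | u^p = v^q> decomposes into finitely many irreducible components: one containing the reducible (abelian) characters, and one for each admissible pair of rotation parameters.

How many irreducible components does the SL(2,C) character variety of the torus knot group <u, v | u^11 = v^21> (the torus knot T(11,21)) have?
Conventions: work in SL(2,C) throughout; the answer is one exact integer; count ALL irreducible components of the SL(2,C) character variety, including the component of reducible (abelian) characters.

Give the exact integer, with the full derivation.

101

Gamma = < u, v | u^11 = v^21 > (torus knot T(11,21)); the central element u^11 = v^21 acts as +I or -I in any irreducible SL(2,C) representation.
This locks tr(u) to 2*cos(pi*alpha/11), alpha in 1..10, and tr(v) to 2*cos(pi*beta/21), beta in 1..20, on each component of irreducible characters.
The two central values (-1)^alpha I and (-1)^beta I must be the same matrix, so alpha and beta share a parity.
count pairs: odd alpha (5 choices) x odd beta (10), plus even alpha (5) x even beta (10): 5*10 + 5*10 = 100.
components with irreducible characters: 100; plus the single component of reducible (abelian) characters: total 101.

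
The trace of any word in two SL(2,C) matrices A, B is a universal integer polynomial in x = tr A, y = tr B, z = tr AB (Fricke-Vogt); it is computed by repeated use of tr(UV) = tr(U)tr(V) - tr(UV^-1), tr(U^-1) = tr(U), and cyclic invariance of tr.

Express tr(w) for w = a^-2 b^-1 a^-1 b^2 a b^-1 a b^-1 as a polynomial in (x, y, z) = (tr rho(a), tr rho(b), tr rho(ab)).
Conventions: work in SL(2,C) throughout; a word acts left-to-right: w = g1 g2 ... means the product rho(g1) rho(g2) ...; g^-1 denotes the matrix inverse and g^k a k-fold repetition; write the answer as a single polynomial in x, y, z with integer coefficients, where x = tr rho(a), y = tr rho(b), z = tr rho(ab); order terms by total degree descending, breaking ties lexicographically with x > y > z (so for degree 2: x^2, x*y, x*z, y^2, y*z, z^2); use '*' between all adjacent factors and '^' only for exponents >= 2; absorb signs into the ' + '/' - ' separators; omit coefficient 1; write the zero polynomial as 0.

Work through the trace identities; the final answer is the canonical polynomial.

use: tr(b^2 a) = tr(b)*tr(a b) - tr(a) = y*z - x
apply: tr(b^3 a) = tr(b)*tr(b a b) - tr(b a) = y^2*z - x*y - z
use: tr(b^2) = tr(b)*tr(b) - tr(1) = y^2 - 2
use: tr(b^3) = tr(b)*tr(b^2) - tr(b) = y^3 - 3*y
use: tr(b^2 a^2 b) = tr(a)*tr(b^3 a) - tr(b^3) = x*y^2*z - x^2*y - y^3 - x*z + 3*y
tr(b a b a) = tr(b a)*tr(b a) - tr(1)   [split at repeated b] = z^2 - 2
tr(a^2 b a b) = tr(a)*tr(b a b a) - tr(b a b) = x*z^2 - y*z - x
apply: tr(b a^2) = tr(a)*tr(b a) - tr(b) = x*z - y
use: tr(a^2 b a) = tr(a)*tr(b a^2) - tr(b a) = x^2*z - x*y - z
tr(b^2 a^2 b a) = tr(b)*tr(a^2 b a b) - tr(a^2 b a) = x*y*z^2 - x^2*z - y^2*z + z
use: tr(a^-1 b^2 a^2 b) = tr(b^2 a^2 b)*tr(a) - tr(b^2 a^2 b a) = x^2*y^2*z - x^3*y - x*y^3 - x*y*z^2 + y^2*z + 3*x*y - z
tr(a b^-1 a^-1 b^2 a) = tr(a^-1 b^2 a^2)*tr(b) - tr(a^-1 b^2 a^2 b) = -x^2*y^2*z + x^3*y + x*y^3 + x*y*z^2 - 4*x*y + z
use: tr(a b^2 a b a) = tr(b)*tr(a b a^2 b) - tr(a b a^2) = x*y*z^2 - x^2*z - y^2*z + z
tr(a b a b a b) = tr(b a b a)*tr(b a) - tr(a b)   [split at repeated b] = z^3 - 3*z
tr(a b^2 a b a b) = tr(b)*tr(a b a b a b) - tr(a b a b a) = y*z^3 - x*z^2 - 2*y*z + x
tr(b^2 a b a b^-1 a) = tr(a b^2 a b a)*tr(b) - tr(a b^2 a b a b) = x*y^2*z^2 - x^2*y*z - y^3*z - y*z^3 + x*z^2 + 3*y*z - x
tr(a b^-1 a^-1 b^2 a b) = tr(b^2 a b a b^-1)*tr(a) - tr(b^2 a b a b^-1 a) = -x*y^2*z^2 + x^2*y*z + y^3*z + y*z^3 - 3*y*z - x
tr(b^2 a b^-1 a b^-1 a^-1) = tr(a b^-1 a^-1 b^2 a)*tr(b) - tr(a b^-1 a^-1 b^2 a b) = -x^2*y^3*z + x^3*y^2 + x*y^4 + 2*x*y^2*z^2 - x^2*y*z - y^3*z - y*z^3 - 4*x*y^2 + 4*y*z + x
tr(b a b^-1 a) = tr(a b a)*tr(b) - tr(a b a b) = x*y*z - y^2 - z^2 + 2
apply: tr(a^-1 b^2 a b^-1 a b^-1 a^-1) = tr(b^2 a b^-1 a b^-1 a^-1)*tr(a) - tr(b^2 a b^-1 a b^-1) = -x^3*y^3*z + x^4*y^2 + x^2*y^4 + 2*x^2*y^2*z^2 - x^3*y*z - x*y^3*z - x*y*z^3 - 4*x^2*y^2 + 3*x*y*z + x^2 + y^2 + z^2 - 2
tr(a^2 b^2) = tr(a)*tr(b^2 a) - tr(b^2) = x*y*z - x^2 - y^2 + 2
apply: tr(a b^4 a) = tr(b)*tr(a^2 b^3) - tr(a^2 b^2) = x*y^3*z - x^2*y^2 - y^4 - 2*x*y*z + x^2 + 4*y^2 - 2
use: tr(b a b a b) = tr(b)*tr(a b a b) - tr(a b a) = y*z^2 - x*z - y
use: tr(a b a b^3) = tr(b)*tr(b a b a b) - tr(b a b a) = y^2*z^2 - x*y*z - y^2 - z^2 + 2
tr(a b^4 a b) = tr(b)*tr(a b a b^3) - tr(a b a b^2) = y^3*z^2 - x*y^2*z - y^3 - 2*y*z^2 + x*z + 3*y
use: tr(b^3 a b^-1 a b) = tr(a b^4 a)*tr(b) - tr(a b^4 a b) = x*y^4*z - x^2*y^3 - y^5 - y^3*z^2 - x*y^2*z + x^2*y + 5*y^3 + 2*y*z^2 - x*z - 5*y
tr(b a b^3) = tr(b)*tr(b a b^2) - tr(b a b) = y^3*z - x*y^2 - 2*y*z + x
tr(a b a b^3 a) = tr(a)*tr(b a b^3 a) - tr(b a b^3) = x*y^2*z^2 - x^2*y*z - y^3*z - x*z^2 + 2*y*z + x
apply: tr(a b a b^3 a b) = tr(b)*tr(a b a b a b^2) - tr(a b a b a b) = y^2*z^3 - x*y*z^2 - 2*y^2*z - z^3 + x*y + 3*z
apply: tr(b^3 a b^-1 a b a) = tr(a b a b^3 a)*tr(b) - tr(a b a b^3 a b) = x*y^3*z^2 - x^2*y^2*z - y^4*z - y^2*z^3 + 4*y^2*z + z^3 - 3*z
tr(a^-1 b^3 a b^-1 a b) = tr(b^3 a b^-1 a b)*tr(a) - tr(b^3 a b^-1 a b a) = x^2*y^4*z - x^3*y^3 - x*y^5 - 2*x*y^3*z^2 + y^4*z + y^2*z^3 + x^3*y + 5*x*y^3 + 2*x*y*z^2 - x^2*z - 4*y^2*z - z^3 - 5*x*y + 3*z
tr(b^2 a b^-1 a b^-1 a^-1 b) = tr(a^-1 b^3 a b^-1 a)*tr(b) - tr(a^-1 b^3 a b^-1 a b) = -x^2*y^4*z + x^3*y^3 + x*y^5 + 2*x*y^3*z^2 - y^4*z - y^2*z^3 - x^3*y - 5*x*y^3 - 2*x*y*z^2 + x^2*z + 5*y^2*z + z^3 + 4*x*y - 3*z
tr(a^2) = tr(a)*tr(a) - tr(1) = x^2 - 2
tr(a^3) = tr(a)*tr(a^2) - tr(a) = x^3 - 3*x
apply: tr(a^2 b^2 a) = tr(b)*tr(a^3 b) - tr(a^3) = x^2*y*z - x^3 - x*y^2 - y*z + 3*x
apply: tr(a b^2 a b^2 a) = tr(b)*tr(a^2 b^2 a b) - tr(a^2 b^2 a) = x*y^2*z^2 - 2*x^2*y*z - y^3*z + x^3 + x*y^2 + 2*y*z - 3*x
apply: tr(a b^2 a b^2 a b) = tr(b)*tr(a b a b^2 a b) - tr(a b a b^2 a) = y^2*z^3 - 2*x*y*z^2 + x^2*z - y^2*z + x*y - z
tr(b a b^2 a b^-1 a b) = tr(a b^2 a b^2 a)*tr(b) - tr(a b^2 a b^2 a b) = x*y^3*z^2 - 2*x^2*y^2*z - y^4*z - y^2*z^3 + x^3*y + x*y^3 + 2*x*y*z^2 - x^2*z + 3*y^2*z - 4*x*y + z
apply: tr(a b a b a b^2 a) = tr(a)*tr(b a b a b^2 a) - tr(b a b a b^2) = x*y*z^3 - x^2*z^2 - y^2*z^2 - x*y*z + x^2 + y^2 + z^2 - 2
apply: tr(a b a b a b a b) = tr(a b a b)*tr(a b a b) - tr(1)   [split at repeated a] = z^4 - 4*z^2 + 2
use: tr(a b a b a b a) = tr(a)*tr(b a b a b a) - tr(b a b a b) = x*z^3 - y*z^2 - 2*x*z + y
tr(a b a b a b^2 a b) = tr(b)*tr(a b a b a b a b) - tr(a b a b a b a) = y*z^4 - x*z^3 - 3*y*z^2 + 2*x*z + y
apply: tr(b a b^2 a b^-1 a b a) = tr(a b a b a b^2 a)*tr(b) - tr(a b a b a b^2 a b) = x*y^2*z^3 - x^2*y*z^2 - y^3*z^2 - y*z^4 - x*y^2*z + x*z^3 + x^2*y + y^3 + 4*y*z^2 - 2*x*z - 3*y
apply: tr(a^-1 b a b^2 a b^-1 a b) = tr(b a b^2 a b^-1 a b)*tr(a) - tr(b a b^2 a b^-1 a b a) = x^2*y^3*z^2 - 2*x^3*y^2*z - x*y^4*z - 2*x*y^2*z^3 + x^4*y + x^2*y^3 + 3*x^2*y*z^2 + y^3*z^2 + y*z^4 - x^3*z + 4*x*y^2*z - x*z^3 - 5*x^2*y - y^3 - 4*y*z^2 + 3*x*z + 3*y
tr(b^2 a b^-1 a b^-1 a^-1 b a) = tr(a^-1 b a b^2 a b^-1 a)*tr(b) - tr(a^-1 b a b^2 a b^-1 a b) = -x^2*y^3*z^2 + 2*x^3*y^2*z + x*y^4*z + 2*x*y^2*z^3 - x^4*y - x^2*y^3 - 3*x^2*y*z^2 - y^3*z^2 - y*z^4 + x^3*z - 3*x*y^2*z + x*z^3 + 4*x^2*y + 4*y*z^2 - 3*x*z - y
tr(a^-1 b^2 a b^-1 a b^-1 a^-1 b) = tr(b^2 a b^-1 a b^-1 a^-1 b)*tr(a) - tr(b^2 a b^-1 a b^-1 a^-1 b a) = -x^3*y^4*z + x^4*y^3 + x^2*y^5 + 3*x^2*y^3*z^2 - 2*x^3*y^2*z - 2*x*y^4*z - 3*x*y^2*z^3 - 4*x^2*y^3 + x^2*y*z^2 + y^3*z^2 + y*z^4 + 8*x*y^2*z - 4*y*z^2 + y
tr(a^-1 b^-1 a^-1 b^2 a b^-1 a b^-1) = tr(a^-1 b^2 a b^-1 a b^-1 a^-1)*tr(b) - tr(a^-1 b^2 a b^-1 a b^-1 a^-1 b) = -x^2*y^3*z^2 + x^3*y^2*z + x*y^4*z + 2*x*y^2*z^3 - x^2*y*z^2 - y^3*z^2 - y*z^4 - 5*x*y^2*z + x^2*y + y^3 + 5*y*z^2 - 3*y
apply: tr(a b^-2 a^-1 b^2 a) = tr(b^-1 a^-1 b^2 a^2)*tr(b) - tr(b^-1 a^-1 b^2 a^2 b) = -x^2*y^3*z + x^3*y^2 + x*y^4 + x*y^2*z^2 - 4*x*y^2 + x
tr(a b^-2 a^-1 b^2 a b) = tr(a^-1 b^2 a b a b^-1)*tr(b) - tr(a^-1 b^2 a b a) = -x*y^3*z^2 + x^2*y^2*z + y^4*z + y^2*z^3 - 4*y^2*z + z
apply: tr(b^-1 a^-1 b^2 a b^-1 a b^-1) = tr(a b^-2 a^-1 b^2 a)*tr(b) - tr(a b^-2 a^-1 b^2 a b) = -x^2*y^4*z + x^3*y^3 + x*y^5 + 2*x*y^3*z^2 - x^2*y^2*z - y^4*z - y^2*z^3 - 4*x*y^3 + 4*y^2*z + x*y - z
tr(a^-2 b^-1 a^-1 b^2 a b^-1 a b^-1) = tr(a^-1 b^-1 a^-1 b^2 a b^-1 a b^-1)*tr(a) - tr(a^-1 b^-1 a^-1 b^2 a b^-1 a b^-1 a) = -x^3*y^3*z^2 + x^4*y^2*z + 2*x^2*y^4*z + 2*x^2*y^2*z^3 - x^3*y^3 - x^3*y*z^2 - x*y^5 - 3*x*y^3*z^2 - x*y*z^4 - 4*x^2*y^2*z + y^4*z + y^2*z^3 + x^3*y + 5*x*y^3 + 5*x*y*z^2 - 4*y^2*z - 4*x*y + z

-x^3*y^3*z^2 + x^4*y^2*z + 2*x^2*y^4*z + 2*x^2*y^2*z^3 - x^3*y^3 - x^3*y*z^2 - x*y^5 - 3*x*y^3*z^2 - x*y*z^4 - 4*x^2*y^2*z + y^4*z + y^2*z^3 + x^3*y + 5*x*y^3 + 5*x*y*z^2 - 4*y^2*z - 4*x*y + z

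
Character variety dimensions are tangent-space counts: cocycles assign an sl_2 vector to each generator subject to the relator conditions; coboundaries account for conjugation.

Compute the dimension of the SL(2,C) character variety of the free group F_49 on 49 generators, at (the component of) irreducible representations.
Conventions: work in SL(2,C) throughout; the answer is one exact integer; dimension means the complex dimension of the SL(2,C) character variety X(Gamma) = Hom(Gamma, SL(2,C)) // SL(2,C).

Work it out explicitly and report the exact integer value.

Here Gamma is free of rank 49 — no relator constrains a cocycle.
So Z^1 = (sl_2)^49 in full: dim Z^1 = 147.
Irreducibility makes the coboundary map sl_2 -> Z^1 injective (trivial centralizer), so dim B^1 = 3.
Therefore dim X = 147 - 3 = 144.

144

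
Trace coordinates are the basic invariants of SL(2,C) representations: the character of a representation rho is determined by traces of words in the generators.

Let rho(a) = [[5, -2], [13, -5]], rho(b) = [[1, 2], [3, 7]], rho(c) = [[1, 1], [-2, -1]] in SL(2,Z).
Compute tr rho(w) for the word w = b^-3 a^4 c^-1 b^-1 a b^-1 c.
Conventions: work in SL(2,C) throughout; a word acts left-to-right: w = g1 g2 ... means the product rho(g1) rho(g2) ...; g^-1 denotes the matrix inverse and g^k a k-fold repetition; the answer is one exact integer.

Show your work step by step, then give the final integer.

rho(b^-1) = [[7, -2], [-3, 1]]
... * rho(b^-1) = [[7, -2], [-3, 1]]  ->  [[55, -16], [-24, 7]]
... * rho(b^-1) = [[7, -2], [-3, 1]]  ->  [[433, -126], [-189, 55]]
... * rho(a) = [[5, -2], [13, -5]]  ->  [[527, -236], [-230, 103]]
... * rho(a) = [[5, -2], [13, -5]]  ->  [[-433, 126], [189, -55]]
... * rho(a) = [[5, -2], [13, -5]]  ->  [[-527, 236], [230, -103]]
... * rho(a) = [[5, -2], [13, -5]]  ->  [[433, -126], [-189, 55]]
... * rho(c^-1) = [[-1, -1], [2, 1]]  ->  [[-685, -559], [299, 244]]
... * rho(b^-1) = [[7, -2], [-3, 1]]  ->  [[-3118, 811], [1361, -354]]
... * rho(a) = [[5, -2], [13, -5]]  ->  [[-5047, 2181], [2203, -952]]
... * rho(b^-1) = [[7, -2], [-3, 1]]  ->  [[-41872, 12275], [18277, -5358]]
... * rho(c) = [[1, 1], [-2, -1]]  ->  [[-66422, -54147], [28993, 23635]]
tr = -66422 + 23635 = -42787

-42787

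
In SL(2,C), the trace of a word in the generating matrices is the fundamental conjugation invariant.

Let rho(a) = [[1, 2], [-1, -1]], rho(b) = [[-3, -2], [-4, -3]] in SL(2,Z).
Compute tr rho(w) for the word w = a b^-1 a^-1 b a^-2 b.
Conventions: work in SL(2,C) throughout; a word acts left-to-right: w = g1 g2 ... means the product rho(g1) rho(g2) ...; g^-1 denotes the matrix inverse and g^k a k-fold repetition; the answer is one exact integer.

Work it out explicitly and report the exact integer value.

rho(a) = [[1, 2], [-1, -1]]
... * rho(b^-1) = [[-3, 2], [4, -3]]  ->  [[5, -4], [-1, 1]]
... * rho(a^-1) = [[-1, -2], [1, 1]]  ->  [[-9, -14], [2, 3]]
... * rho(b) = [[-3, -2], [-4, -3]]  ->  [[83, 60], [-18, -13]]
... * rho(a^-1) = [[-1, -2], [1, 1]]  ->  [[-23, -106], [5, 23]]
... * rho(a^-1) = [[-1, -2], [1, 1]]  ->  [[-83, -60], [18, 13]]
... * rho(b) = [[-3, -2], [-4, -3]]  ->  [[489, 346], [-106, -75]]
tr = 489 + -75 = 414

414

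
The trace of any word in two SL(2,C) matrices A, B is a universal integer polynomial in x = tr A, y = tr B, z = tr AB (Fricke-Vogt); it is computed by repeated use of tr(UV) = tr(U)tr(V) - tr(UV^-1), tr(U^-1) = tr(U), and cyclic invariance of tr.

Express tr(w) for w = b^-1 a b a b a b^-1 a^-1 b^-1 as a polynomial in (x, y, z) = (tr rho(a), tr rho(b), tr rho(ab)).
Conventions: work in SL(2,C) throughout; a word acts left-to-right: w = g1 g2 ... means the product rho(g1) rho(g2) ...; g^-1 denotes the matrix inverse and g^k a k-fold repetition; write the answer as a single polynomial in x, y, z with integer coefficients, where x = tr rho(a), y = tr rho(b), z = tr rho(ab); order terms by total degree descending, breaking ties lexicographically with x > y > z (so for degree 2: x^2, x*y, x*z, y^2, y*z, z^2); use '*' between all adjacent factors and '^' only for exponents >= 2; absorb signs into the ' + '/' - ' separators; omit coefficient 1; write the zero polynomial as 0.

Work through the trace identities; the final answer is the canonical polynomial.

x*y^2*z^3 - x^2*y*z^2 - y^3*z^2 - y*z^4 + x^2*y + 4*y*z^2 - x*z - y

reduce: tr(a b a) = tr(a) * tr(b a) - tr(b) = x*z - y
tr(b a b a) = tr(a b) * tr(a b) - tr(1)   [split at repeated a] = z^2 - 2
so tr(b a b) = tr(b) * tr(a b) - tr(a) = y*z - x
so tr(a b a b a) = tr(a) * tr(b a b a) - tr(b a b) = x*z^2 - y*z - x
tr(b a b a b a) = tr(a b) * tr(a b a b) - tr(a^-1 b^-1)   [split at repeated a] = z^3 - 3*z
tr(b a b a b) = tr(b) * tr(a b a b) - tr(a b a) = y*z^2 - x*z - y
tr(a b a b a b a) = tr(a) * tr(b a b a b a) - tr(b a b a b) = x*z^3 - y*z^2 - 2*x*z + y
so tr(a b a b a b a b) = tr(a b a b a b) * tr(a b) - tr(b a b a)   [split at repeated a] = z^4 - 4*z^2 + 2
so tr(b^-1 a b a b a b a) = tr(a b a b a b a) * tr(b) - tr(a b a b a b a b) = x*y*z^3 - y^2*z^2 - z^4 - 2*x*y*z + y^2 + 4*z^2 - 2
so tr(a^-1 b^-1 a b a b a b) = tr(b^-1 a b a b a b) * tr(a) - tr(b^-1 a b a b a b a) = -x*y*z^3 + x^2*z^2 + y^2*z^2 + z^4 + x*y*z - x^2 - y^2 - 4*z^2 + 2
tr(a b a b a b^-1 a^-1 b^-1) = tr(a^-1 b^-1 a b a b a) * tr(b) - tr(a^-1 b^-1 a b a b a b) = x*y*z^3 - x^2*z^2 - y^2*z^2 - z^4 + x^2 + 4*z^2 - 2
so tr(b^-1 a b a b a b^-1 a^-1 b^-1) = tr(a b a b a b^-1 a^-1 b^-1) * tr(b) - tr(a b a b a b^-1 a^-1) = x*y^2*z^3 - x^2*y*z^2 - y^3*z^2 - y*z^4 + x^2*y + 4*y*z^2 - x*z - y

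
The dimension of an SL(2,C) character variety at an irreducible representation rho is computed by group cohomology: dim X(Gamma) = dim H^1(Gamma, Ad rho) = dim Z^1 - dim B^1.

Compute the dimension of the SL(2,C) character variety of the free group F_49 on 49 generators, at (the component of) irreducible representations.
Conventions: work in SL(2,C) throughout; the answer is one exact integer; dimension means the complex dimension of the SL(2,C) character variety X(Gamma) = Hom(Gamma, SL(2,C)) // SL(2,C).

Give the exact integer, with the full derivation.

Here Gamma is free of rank 49 — no relator constrains a cocycle.
So Z^1 = (sl_2)^49 in full: dim Z^1 = 147.
Irreducibility makes the coboundary map sl_2 -> Z^1 injective (trivial centralizer), so dim B^1 = 3.
dim X = dim H^1 = dim Z^1 - dim B^1 = 147 - 3 = 144.

144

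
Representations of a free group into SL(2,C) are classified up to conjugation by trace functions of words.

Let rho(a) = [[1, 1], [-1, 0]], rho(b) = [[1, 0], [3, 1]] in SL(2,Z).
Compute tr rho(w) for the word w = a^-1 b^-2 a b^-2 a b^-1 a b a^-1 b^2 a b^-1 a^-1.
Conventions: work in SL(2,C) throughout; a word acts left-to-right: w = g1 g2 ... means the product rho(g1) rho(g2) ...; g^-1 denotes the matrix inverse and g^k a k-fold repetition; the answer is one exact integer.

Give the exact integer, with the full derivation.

1720

rho(a^-1) = [[0, -1], [1, 1]]
... * rho(b^-1) = [[1, 0], [-3, 1]]  ->  [[3, -1], [-2, 1]]
... * rho(b^-1) = [[1, 0], [-3, 1]]  ->  [[6, -1], [-5, 1]]
... * rho(a) = [[1, 1], [-1, 0]]  ->  [[7, 6], [-6, -5]]
... * rho(b^-1) = [[1, 0], [-3, 1]]  ->  [[-11, 6], [9, -5]]
... * rho(b^-1) = [[1, 0], [-3, 1]]  ->  [[-29, 6], [24, -5]]
... * rho(a) = [[1, 1], [-1, 0]]  ->  [[-35, -29], [29, 24]]
... * rho(b^-1) = [[1, 0], [-3, 1]]  ->  [[52, -29], [-43, 24]]
... * rho(a) = [[1, 1], [-1, 0]]  ->  [[81, 52], [-67, -43]]
... * rho(b) = [[1, 0], [3, 1]]  ->  [[237, 52], [-196, -43]]
... * rho(a^-1) = [[0, -1], [1, 1]]  ->  [[52, -185], [-43, 153]]
... * rho(b) = [[1, 0], [3, 1]]  ->  [[-503, -185], [416, 153]]
... * rho(b) = [[1, 0], [3, 1]]  ->  [[-1058, -185], [875, 153]]
... * rho(a) = [[1, 1], [-1, 0]]  ->  [[-873, -1058], [722, 875]]
... * rho(b^-1) = [[1, 0], [-3, 1]]  ->  [[2301, -1058], [-1903, 875]]
... * rho(a^-1) = [[0, -1], [1, 1]]  ->  [[-1058, -3359], [875, 2778]]
tr = -1058 + 2778 = 1720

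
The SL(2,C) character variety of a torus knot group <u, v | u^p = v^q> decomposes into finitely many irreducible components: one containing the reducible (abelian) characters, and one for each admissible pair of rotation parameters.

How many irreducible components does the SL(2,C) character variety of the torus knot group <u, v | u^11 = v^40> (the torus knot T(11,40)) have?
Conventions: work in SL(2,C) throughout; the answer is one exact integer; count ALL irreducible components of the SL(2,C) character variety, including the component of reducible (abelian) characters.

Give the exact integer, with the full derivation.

196

In the torus knot group T(11,40), u^11 = v^40 is central, so an irreducible representation sends it to +I or -I (Schur).
This locks tr(u) to 2*cos(pi*alpha/11), alpha in 1..10, and tr(v) to 2*cos(pi*beta/40), beta in 1..39, on each component of irreducible characters.
Consistency of u^11 = (-1)^alpha I with v^40 = (-1)^beta I forces alpha = beta (mod 2).
Enumerate parity-matched pairs: 5*20 odd-odd plus 5*19 even-even gives 195.
components with irreducible characters: 195; plus the single component of reducible (abelian) characters: total 196.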